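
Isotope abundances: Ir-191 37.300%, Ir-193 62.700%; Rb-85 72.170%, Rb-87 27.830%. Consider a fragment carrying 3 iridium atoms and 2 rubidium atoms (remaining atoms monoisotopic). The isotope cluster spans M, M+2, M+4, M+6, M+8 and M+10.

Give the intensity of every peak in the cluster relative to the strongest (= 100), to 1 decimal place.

Iridium pattern (n=3): 0.05189512 : 0.26170165 : 0.43991135 : 0.24649188
Rubidium pattern (n=2): 0.52085089 : 0.40169822 : 0.07745089
Convolve the two distributions (both contribute in 2-u steps):
  M: 0.05189512×0.52085089 = 0.027030
  M+2: 0.05189512×0.40169822 + 0.26170165×0.52085089 = 0.157154
  M+4: 0.05189512×0.07745089 + 0.26170165×0.40169822 + 0.43991135×0.52085089 = 0.338273
  M+6: 0.26170165×0.07745089 + 0.43991135×0.40169822 + 0.24649188×0.52085089 = 0.325366
  M+8: 0.43991135×0.07745089 + 0.24649188×0.40169822 = 0.133087
  M+10: 0.24649188×0.07745089 = 0.019091
Scale to base peak (0.338273) = 100: 8.0 : 46.5 : 100.0 : 96.2 : 39.3 : 5.6

8.0 : 46.5 : 100.0 : 96.2 : 39.3 : 5.6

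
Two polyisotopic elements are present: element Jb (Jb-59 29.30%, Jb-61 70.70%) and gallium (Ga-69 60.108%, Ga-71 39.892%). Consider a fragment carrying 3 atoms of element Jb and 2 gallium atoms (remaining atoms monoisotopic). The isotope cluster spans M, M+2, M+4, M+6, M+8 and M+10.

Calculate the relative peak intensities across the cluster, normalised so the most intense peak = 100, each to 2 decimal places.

Element Jb pattern (n=3): 0.02515376 : 0.18208573 : 0.43936727 : 0.35339324
Gallium pattern (n=2): 0.36129717 : 0.47956567 : 0.15913717
Convolve the two distributions (both contribute in 2-u steps):
  M: 0.02515376×0.36129717 = 0.009088
  M+2: 0.02515376×0.47956567 + 0.18208573×0.36129717 = 0.077850
  M+4: 0.02515376×0.15913717 + 0.18208573×0.47956567 + 0.43936727×0.36129717 = 0.250067
  M+6: 0.18208573×0.15913717 + 0.43936727×0.47956567 + 0.35339324×0.36129717 = 0.367362
  M+8: 0.43936727×0.15913717 + 0.35339324×0.47956567 = 0.239395
  M+10: 0.35339324×0.15913717 = 0.056238
Scale to base peak (0.367362) = 100: 2.47 : 21.19 : 68.07 : 100.00 : 65.17 : 15.31

2.47 : 21.19 : 68.07 : 100.00 : 65.17 : 15.31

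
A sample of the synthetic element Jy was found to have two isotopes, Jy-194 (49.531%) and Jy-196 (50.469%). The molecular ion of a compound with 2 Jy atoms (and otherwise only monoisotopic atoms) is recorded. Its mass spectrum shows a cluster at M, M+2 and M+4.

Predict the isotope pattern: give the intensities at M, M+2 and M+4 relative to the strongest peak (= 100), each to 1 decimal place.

49.1 : 100.0 : 50.9

Expanding (0.49531 + 0.50469)^2:
P(M) = 0.49531^2 = 0.245332
P(M+2) = 2 × 0.49531^1 × 0.50469^1 = 0.499956
P(M+4) = 0.50469^2 = 0.254712
The M+2 peak is largest (0.499956); scaling to 100 gives 49.1 : 100.0 : 50.9.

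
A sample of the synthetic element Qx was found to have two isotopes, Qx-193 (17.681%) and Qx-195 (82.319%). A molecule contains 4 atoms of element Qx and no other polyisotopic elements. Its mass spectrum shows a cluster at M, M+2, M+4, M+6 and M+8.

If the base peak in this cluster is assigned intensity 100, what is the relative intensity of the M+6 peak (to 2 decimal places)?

85.91

Term probabilities: M 0.0010, M+2 0.0182, M+4 0.1271, M+6 0.3945, M+8 0.4592. Base peak = M+8.
P(M+8) = C(4,4) × 0.17681^0 × 0.82319^4 = 1 × 1.0000 × 0.45919838 = 0.459198 (base)
P(M+6) = C(4,3) × 0.17681^1 × 0.82319^3 = 4 × 0.17681 × 0.55782793 = 0.394518
Relative intensity = 0.394518 / 0.459198 × 100 = 85.91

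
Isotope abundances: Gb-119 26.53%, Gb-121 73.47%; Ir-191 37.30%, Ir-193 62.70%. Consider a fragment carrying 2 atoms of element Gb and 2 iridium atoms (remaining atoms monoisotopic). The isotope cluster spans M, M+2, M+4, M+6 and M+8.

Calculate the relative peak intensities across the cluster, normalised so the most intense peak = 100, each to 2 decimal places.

Element Gb pattern (n=2): 0.07038409 : 0.38983182 : 0.53978409
Iridium pattern (n=2): 0.139129 : 0.467742 : 0.393129
Convolve the two distributions (both contribute in 2-u steps):
  M: 0.07038409×0.139129 = 0.009792
  M+2: 0.07038409×0.467742 + 0.38983182×0.139129 = 0.087159
  M+4: 0.07038409×0.393129 + 0.38983182×0.467742 + 0.53978409×0.139129 = 0.285110
  M+6: 0.38983182×0.393129 + 0.53978409×0.467742 = 0.405734
  M+8: 0.53978409×0.393129 = 0.212205
Scale to base peak (0.405734) = 100: 2.41 : 21.48 : 70.27 : 100.00 : 52.30

2.41 : 21.48 : 70.27 : 100.00 : 52.30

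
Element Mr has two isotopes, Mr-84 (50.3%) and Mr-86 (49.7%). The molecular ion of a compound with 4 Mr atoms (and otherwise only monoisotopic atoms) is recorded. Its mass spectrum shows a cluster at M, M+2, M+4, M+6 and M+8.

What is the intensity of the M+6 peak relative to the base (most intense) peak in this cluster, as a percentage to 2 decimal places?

65.87%

Binomial terms of (0.503 + 0.497)^4: M 0.0640, M+2 0.2530, M+4 0.3750, M+6 0.2470, M+8 0.0610 → M+4 is the base peak.
P(M+4) = C(4,2) × 0.503^2 × 0.497^2 = 6 × 0.253009 × 0.247009 = 0.374973 (base)
P(M+6) = C(4,3) × 0.503^1 × 0.497^3 = 4 × 0.5030 × 0.12276347 = 0.247000
Relative intensity = 0.247000 / 0.374973 × 100 = 65.87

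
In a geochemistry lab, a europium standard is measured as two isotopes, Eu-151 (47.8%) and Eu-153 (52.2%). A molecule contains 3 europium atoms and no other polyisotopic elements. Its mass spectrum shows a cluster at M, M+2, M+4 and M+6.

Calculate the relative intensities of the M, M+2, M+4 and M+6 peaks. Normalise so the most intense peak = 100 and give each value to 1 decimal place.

The 3 Eu atoms are independent, so intensities follow the terms of (0.478 + 0.522)^3.
P(M) = 0.478^3 = 0.109215
P(M+2) = 3 × 0.478^2 × 0.522^1 = 0.357806
P(M+4) = 3 × 0.478^1 × 0.522^2 = 0.390742
P(M+6) = 0.522^3 = 0.142237
The M+4 peak is largest (0.390742); scaling to 100 gives 28.0 : 91.6 : 100.0 : 36.4.

28.0 : 91.6 : 100.0 : 36.4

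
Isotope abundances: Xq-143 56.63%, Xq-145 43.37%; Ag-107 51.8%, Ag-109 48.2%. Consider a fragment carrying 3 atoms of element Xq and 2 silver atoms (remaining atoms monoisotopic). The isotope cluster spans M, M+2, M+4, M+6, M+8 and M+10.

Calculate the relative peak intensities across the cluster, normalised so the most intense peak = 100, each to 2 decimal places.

Element Xq pattern (n=3): 0.18160997 : 0.41725716 : 0.31955577 : 0.0815771
Silver pattern (n=2): 0.268324 : 0.499352 : 0.232324
Convolve the two distributions (both contribute in 2-u steps):
  M: 0.18160997×0.268324 = 0.048730
  M+2: 0.18160997×0.499352 + 0.41725716×0.268324 = 0.202647
  M+4: 0.18160997×0.232324 + 0.41725716×0.499352 + 0.31955577×0.268324 = 0.336295
  M+6: 0.41725716×0.232324 + 0.31955577×0.499352 + 0.0815771×0.268324 = 0.278399
  M+8: 0.31955577×0.232324 + 0.0815771×0.499352 = 0.114976
  M+10: 0.0815771×0.232324 = 0.018952
Scale to base peak (0.336295) = 100: 14.49 : 60.26 : 100.00 : 82.78 : 34.19 : 5.64

14.49 : 60.26 : 100.00 : 82.78 : 34.19 : 5.64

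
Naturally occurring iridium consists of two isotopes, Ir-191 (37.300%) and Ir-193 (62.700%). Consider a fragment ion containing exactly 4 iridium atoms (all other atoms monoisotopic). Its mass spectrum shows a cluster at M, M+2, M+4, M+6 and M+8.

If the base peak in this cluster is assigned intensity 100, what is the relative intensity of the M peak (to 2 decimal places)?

5.26

Binomial terms of (0.37300 + 0.62700)^4: M 0.0194, M+2 0.1302, M+4 0.3282, M+6 0.3678, M+8 0.1546 → M+6 is the base peak.
P(M+6) = C(4,3) × 0.37300^1 × 0.62700^3 = 4 × 0.3730 × 0.24649188 = 0.367766 (base)
P(M) = C(4,0) × 0.37300^4 × 0.62700^0 = 1 × 0.01935688 × 1.0000 = 0.019357
Relative intensity = 0.019357 / 0.367766 × 100 = 5.26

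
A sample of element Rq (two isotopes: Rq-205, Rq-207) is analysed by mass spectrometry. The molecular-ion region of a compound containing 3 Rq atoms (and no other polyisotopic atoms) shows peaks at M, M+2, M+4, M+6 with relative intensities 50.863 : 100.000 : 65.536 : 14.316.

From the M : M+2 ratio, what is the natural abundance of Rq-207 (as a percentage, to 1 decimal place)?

39.6%

Write p for the Rq-205 fraction. I(M+2)/I(M) = [C(3,1)·p^2·(1−p)] / p^3 = 3·(1−p)/p = 100.000/50.863 = 1.9661
(1−p)/p = 1.9661/3 = 0.6554  ⇒  p = 1/(1 + 0.6554) = 0.6041
Rq-205: 60.4%, Rq-207: 39.6%.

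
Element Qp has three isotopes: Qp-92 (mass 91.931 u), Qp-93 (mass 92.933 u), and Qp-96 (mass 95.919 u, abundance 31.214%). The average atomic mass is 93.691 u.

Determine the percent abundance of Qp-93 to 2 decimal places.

51.42%

Let x and y be the fractions of Qp-92 and Qp-93. Then x + y = 1 − 0.31214 = 0.68786 and 91.931x + 92.933y = 93.691 − 0.31214×95.919 = 63.75084334.
Substituting: 91.931x + 92.933(0.68786 − x) = 63.75084334
(91.931 − 92.933)x = -0.17405004  ⇒  x = 0.17370, y = 0.51416
Qp-92: 17.37%, Qp-93: 51.42%.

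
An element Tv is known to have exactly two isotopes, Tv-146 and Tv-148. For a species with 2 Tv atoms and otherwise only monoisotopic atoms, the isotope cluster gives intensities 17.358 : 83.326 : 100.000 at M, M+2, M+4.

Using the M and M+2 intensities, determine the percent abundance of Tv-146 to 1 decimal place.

29.4%

Write p for the Tv-146 fraction. I(M+2)/I(M) = [C(2,1)·p^1·(1−p)] / p^2 = 2·(1−p)/p = 83.326/17.358 = 4.8004
(1−p)/p = 4.8004/2 = 2.4002  ⇒  p = 1/(1 + 2.4002) = 0.2941
Tv-146: 29.4%, Tv-148: 70.6%.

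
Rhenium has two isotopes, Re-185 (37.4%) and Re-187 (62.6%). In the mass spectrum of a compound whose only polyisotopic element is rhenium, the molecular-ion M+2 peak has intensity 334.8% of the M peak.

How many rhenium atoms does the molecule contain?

2

With n Re atoms, P(M+2)/P(M) = C(n,1)·p^(n−1)q / p^n = n·q/p = n · 0.626/0.374.
n = 3.348 × 0.374/0.626 = 2.00 ≈ 2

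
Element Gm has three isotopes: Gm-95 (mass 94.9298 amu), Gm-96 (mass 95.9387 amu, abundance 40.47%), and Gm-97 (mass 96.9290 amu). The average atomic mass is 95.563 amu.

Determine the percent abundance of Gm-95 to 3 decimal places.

48.281%

The remaining 59.53% is split between Gm-95 (fraction x) and Gm-97 (fraction 0.5953 − x).
Substituting: 94.9298x + 96.9290(0.5953 − x) = 56.73660811
(94.9298 − 96.9290)x = -0.96522559  ⇒  x = 0.48281, y = 0.11249
Gm-95: 48.281%, Gm-97: 11.249%.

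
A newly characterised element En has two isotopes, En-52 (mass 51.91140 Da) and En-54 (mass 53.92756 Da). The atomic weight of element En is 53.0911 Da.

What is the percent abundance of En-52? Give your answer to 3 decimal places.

41.488%

Let x be the fractional abundance of En-52; then En-54 has abundance 1 − x.
51.91140·x + 53.92756·(1 − x) = 53.0911
(51.91140 − 53.92756)·x = 53.0911 − 53.92756
x = -0.83646 / -2.01616 = 0.41488 → 41.488% En-52, 58.512% En-54.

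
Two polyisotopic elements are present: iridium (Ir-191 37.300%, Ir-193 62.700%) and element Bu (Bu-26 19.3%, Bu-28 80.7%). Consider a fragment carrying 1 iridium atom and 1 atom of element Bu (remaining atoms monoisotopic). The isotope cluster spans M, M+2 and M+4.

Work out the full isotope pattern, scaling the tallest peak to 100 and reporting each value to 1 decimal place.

Iridium pattern (n=1): 0.3730 : 0.6270
Element Bu pattern (n=1): 0.1930 : 0.8070
Convolve the two distributions (both contribute in 2-u steps):
  M: 0.3730×0.1930 = 0.071989
  M+2: 0.3730×0.8070 + 0.6270×0.1930 = 0.422022
  M+4: 0.6270×0.8070 = 0.505989
Scale to base peak (0.505989) = 100: 14.2 : 83.4 : 100.0

14.2 : 83.4 : 100.0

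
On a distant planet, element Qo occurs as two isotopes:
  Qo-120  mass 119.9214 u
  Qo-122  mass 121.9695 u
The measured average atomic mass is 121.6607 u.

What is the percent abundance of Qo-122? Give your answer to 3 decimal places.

84.923%

Let x be the fractional abundance of Qo-120; then Qo-122 has abundance 1 − x.
119.9214·x + 121.9695·(1 − x) = 121.6607
(119.9214 − 121.9695)·x = 121.6607 − 121.9695
x = -0.3088 / -2.0481 = 0.15077 → 15.077% Qo-120, 84.923% Qo-122.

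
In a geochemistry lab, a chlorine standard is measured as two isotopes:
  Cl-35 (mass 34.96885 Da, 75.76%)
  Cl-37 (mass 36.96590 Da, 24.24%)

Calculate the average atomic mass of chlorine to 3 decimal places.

The abundance-weighted mean is 0.7576 × 34.96885 + 0.2424 × 36.96590
= 26.492401 + 8.960534 = 35.452935 Da

35.453 Da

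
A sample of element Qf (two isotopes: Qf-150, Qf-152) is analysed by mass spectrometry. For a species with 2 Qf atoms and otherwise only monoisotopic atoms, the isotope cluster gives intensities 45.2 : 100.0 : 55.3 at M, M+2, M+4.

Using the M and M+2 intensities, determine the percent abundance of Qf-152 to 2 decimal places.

52.52%

If p is the fraction of Qf that is Qf-150, then I(M+2)/I(M) = [C(2,1)·p^1·(1−p)] / p^2 = 2·(1−p)/p = 100.0/45.2 = 2.2124
(1−p)/p = 2.2124/2 = 1.1062  ⇒  p = 1/(1 + 1.1062) = 0.4748
Qf-150: 47.48%, Qf-152: 52.52%.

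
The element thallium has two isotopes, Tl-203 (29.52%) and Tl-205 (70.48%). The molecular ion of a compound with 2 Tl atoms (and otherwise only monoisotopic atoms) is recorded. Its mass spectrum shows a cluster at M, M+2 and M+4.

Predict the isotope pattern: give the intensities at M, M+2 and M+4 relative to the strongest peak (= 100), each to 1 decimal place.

17.5 : 83.8 : 100.0

Expanding (0.2952 + 0.7048)^2:
P(M) = 0.2952^2 = 0.087143
P(M+2) = 2 × 0.2952^1 × 0.7048^1 = 0.416114
P(M+4) = 0.7048^2 = 0.496743
The M+4 peak is largest (0.496743); scaling to 100 gives 17.5 : 83.8 : 100.0.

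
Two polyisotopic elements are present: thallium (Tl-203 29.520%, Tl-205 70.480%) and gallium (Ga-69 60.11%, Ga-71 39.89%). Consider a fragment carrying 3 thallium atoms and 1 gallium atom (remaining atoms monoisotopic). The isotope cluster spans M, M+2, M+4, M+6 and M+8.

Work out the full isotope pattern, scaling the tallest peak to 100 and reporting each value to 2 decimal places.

4.01 : 31.36 : 87.56 : 100.00 : 36.19

Thallium pattern (n=3): 0.02572463 : 0.18425524 : 0.43991564 : 0.35010449
Gallium pattern (n=1): 0.6011 : 0.3989
Convolve the two distributions (both contribute in 2-u steps):
  M: 0.02572463×0.6011 = 0.015463
  M+2: 0.02572463×0.3989 + 0.18425524×0.6011 = 0.121017
  M+4: 0.18425524×0.3989 + 0.43991564×0.6011 = 0.337933
  M+6: 0.43991564×0.3989 + 0.35010449×0.6011 = 0.385930
  M+8: 0.35010449×0.3989 = 0.139657
Scale to base peak (0.385930) = 100: 4.01 : 31.36 : 87.56 : 100.00 : 36.19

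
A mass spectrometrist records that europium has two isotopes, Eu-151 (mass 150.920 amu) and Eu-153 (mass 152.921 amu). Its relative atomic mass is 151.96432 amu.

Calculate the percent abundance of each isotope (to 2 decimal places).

Writing the weighted mean with unknown fraction x of Eu-151:
150.920·x + 152.921·(1 − x) = 151.96432
(150.920 − 152.921)·x = 151.96432 − 152.921
x = -0.95668 / -2.001 = 0.47810 → 47.81% Eu-151, 52.19% Eu-153.

Eu-151: 47.81%, Eu-153: 52.19%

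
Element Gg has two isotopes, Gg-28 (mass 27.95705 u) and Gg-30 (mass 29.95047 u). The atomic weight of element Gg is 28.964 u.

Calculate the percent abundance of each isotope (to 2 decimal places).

Let x be the fractional abundance of Gg-28; then Gg-30 has abundance 1 − x.
27.95705·x + 29.95047·(1 − x) = 28.964
(27.95705 − 29.95047)·x = 28.964 − 29.95047
x = -0.98647 / -1.99342 = 0.49486 → 49.49% Gg-28, 50.51% Gg-30.

Gg-28: 49.49%, Gg-30: 50.51%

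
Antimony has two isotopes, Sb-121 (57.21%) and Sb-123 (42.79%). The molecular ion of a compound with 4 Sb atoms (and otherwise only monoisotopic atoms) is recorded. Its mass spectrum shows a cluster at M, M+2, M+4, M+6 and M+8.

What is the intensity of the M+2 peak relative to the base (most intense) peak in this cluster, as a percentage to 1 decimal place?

89.1%

Binomial terms of (0.5721 + 0.4279)^4: M 0.1071, M+2 0.3205, M+4 0.3596, M+6 0.1793, M+8 0.0335 → M+4 is the base peak.
P(M+4) = C(4,2) × 0.5721^2 × 0.4279^2 = 6 × 0.32729841 × 0.18309841 = 0.359567 (base)
P(M+2) = C(4,1) × 0.5721^3 × 0.4279^1 = 4 × 0.18724742 × 0.4279 = 0.320493
Relative intensity = 0.320493 / 0.359567 × 100 = 89.1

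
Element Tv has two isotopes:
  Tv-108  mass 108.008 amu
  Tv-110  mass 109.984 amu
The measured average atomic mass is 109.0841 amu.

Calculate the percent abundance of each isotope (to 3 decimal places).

Tv-108: 45.541%, Tv-110: 54.459%

With x = fraction of Tv-108 (so Tv-110 is 1 − x):
108.008·x + 109.984·(1 − x) = 109.0841
(108.008 − 109.984)·x = 109.0841 − 109.984
x = -0.8999 / -1.976 = 0.45541 → 45.541% Tv-108, 54.459% Tv-110.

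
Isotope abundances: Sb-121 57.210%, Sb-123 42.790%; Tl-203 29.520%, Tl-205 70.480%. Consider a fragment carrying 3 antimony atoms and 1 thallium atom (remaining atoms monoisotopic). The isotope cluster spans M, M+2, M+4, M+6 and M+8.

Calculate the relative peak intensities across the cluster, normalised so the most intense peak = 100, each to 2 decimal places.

14.21 : 65.83 : 100.00 : 62.90 : 14.20

Antimony pattern (n=3): 0.18724742 : 0.42015297 : 0.3142518 : 0.07834781
Thallium pattern (n=1): 0.2952 : 0.7048
Convolve the two distributions (both contribute in 2-u steps):
  M: 0.18724742×0.2952 = 0.055275
  M+2: 0.18724742×0.7048 + 0.42015297×0.2952 = 0.256001
  M+4: 0.42015297×0.7048 + 0.3142518×0.2952 = 0.388891
  M+6: 0.3142518×0.7048 + 0.07834781×0.2952 = 0.244613
  M+8: 0.07834781×0.7048 = 0.055220
Scale to base peak (0.388891) = 100: 14.21 : 65.83 : 100.00 : 62.90 : 14.20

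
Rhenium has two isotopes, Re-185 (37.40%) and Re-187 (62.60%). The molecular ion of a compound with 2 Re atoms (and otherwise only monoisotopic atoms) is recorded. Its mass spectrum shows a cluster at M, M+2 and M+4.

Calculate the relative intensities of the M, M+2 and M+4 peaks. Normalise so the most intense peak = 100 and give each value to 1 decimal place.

29.9 : 100.0 : 83.7

The 2 Re atoms are independent, so intensities follow the terms of (0.3740 + 0.6260)^2.
P(M) = 0.3740^2 = 0.139876
P(M+2) = 2 × 0.3740^1 × 0.6260^1 = 0.468248
P(M+4) = 0.6260^2 = 0.391876
The M+2 peak is largest (0.468248); scaling to 100 gives 29.9 : 100.0 : 83.7.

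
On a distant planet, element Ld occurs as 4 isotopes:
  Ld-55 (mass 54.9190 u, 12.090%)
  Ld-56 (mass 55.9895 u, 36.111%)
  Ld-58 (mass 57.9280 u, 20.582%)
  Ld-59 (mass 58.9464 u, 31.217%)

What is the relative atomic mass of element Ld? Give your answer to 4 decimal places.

Average mass = Σ (abundance × isotope mass) = 0.12090 × 54.9190 + 0.36111 × 55.9895 + 0.20582 × 57.9280 + 0.31217 × 58.9464
= 6.63971 + 20.21837 + 11.92274 + 18.40130 = 57.18212 u

57.1821 u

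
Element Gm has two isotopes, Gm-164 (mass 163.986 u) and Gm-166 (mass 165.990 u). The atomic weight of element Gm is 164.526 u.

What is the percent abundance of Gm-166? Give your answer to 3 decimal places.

Writing the weighted mean with unknown fraction x of Gm-164:
163.986·x + 165.990·(1 − x) = 164.526
(163.986 − 165.990)·x = 164.526 − 165.990
x = -1.464 / -2.004 = 0.73054 → 73.054% Gm-164, 26.946% Gm-166.

26.946%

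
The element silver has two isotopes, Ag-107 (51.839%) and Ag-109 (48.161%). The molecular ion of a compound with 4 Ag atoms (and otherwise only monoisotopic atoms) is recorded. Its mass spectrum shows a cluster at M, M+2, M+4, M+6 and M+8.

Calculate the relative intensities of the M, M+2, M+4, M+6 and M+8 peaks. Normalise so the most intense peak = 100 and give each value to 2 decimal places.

19.31 : 71.76 : 100.00 : 61.94 : 14.39

The 4 Ag atoms are independent, so intensities follow the terms of (0.51839 + 0.48161)^4.
P(M) = 0.51839^4 = 0.072215
P(M+2) = 4 × 0.51839^3 × 0.48161^1 = 0.268365
P(M+4) = 6 × 0.51839^2 × 0.48161^2 = 0.373986
P(M+6) = 4 × 0.51839^1 × 0.48161^3 = 0.231634
P(M+8) = 0.48161^4 = 0.053800
The M+4 peak is largest (0.373986); scaling to 100 gives 19.31 : 71.76 : 100.00 : 61.94 : 14.39.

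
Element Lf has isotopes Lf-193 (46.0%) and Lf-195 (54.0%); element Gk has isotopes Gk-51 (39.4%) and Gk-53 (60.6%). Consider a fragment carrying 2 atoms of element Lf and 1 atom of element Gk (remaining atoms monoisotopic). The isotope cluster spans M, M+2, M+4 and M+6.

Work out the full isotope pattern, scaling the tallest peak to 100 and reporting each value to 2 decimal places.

20.04 : 77.89 : 100.00 : 42.48

Element Lf pattern (n=2): 0.2116 : 0.4968 : 0.2916
Element Gk pattern (n=1): 0.3940 : 0.6060
Convolve the two distributions (both contribute in 2-u steps):
  M: 0.2116×0.3940 = 0.083370
  M+2: 0.2116×0.6060 + 0.4968×0.3940 = 0.323969
  M+4: 0.4968×0.6060 + 0.2916×0.3940 = 0.415951
  M+6: 0.2916×0.6060 = 0.176710
Scale to base peak (0.415951) = 100: 20.04 : 77.89 : 100.00 : 42.48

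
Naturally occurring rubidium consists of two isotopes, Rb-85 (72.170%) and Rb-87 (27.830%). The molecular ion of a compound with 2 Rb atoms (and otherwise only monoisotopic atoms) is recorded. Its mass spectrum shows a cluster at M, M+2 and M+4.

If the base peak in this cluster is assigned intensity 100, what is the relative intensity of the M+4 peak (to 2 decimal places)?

Binomial terms of (0.72170 + 0.27830)^2: M 0.5209, M+2 0.4017, M+4 0.0775 → M is the base peak.
P(M) = C(2,0) × 0.72170^2 × 0.27830^0 = 1 × 0.52085089 × 1.0000 = 0.520851 (base)
P(M+4) = C(2,2) × 0.72170^0 × 0.27830^2 = 1 × 1.0000 × 0.07745089 = 0.077451
Relative intensity = 0.077451 / 0.520851 × 100 = 14.87

14.87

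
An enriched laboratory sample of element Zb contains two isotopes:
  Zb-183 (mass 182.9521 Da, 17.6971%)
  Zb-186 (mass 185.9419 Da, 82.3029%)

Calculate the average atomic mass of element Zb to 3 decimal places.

185.413 Da

The abundance-weighted mean is 0.176971 × 182.9521 + 0.823029 × 185.9419
= 32.37722 + 153.03558 = 185.41280 Da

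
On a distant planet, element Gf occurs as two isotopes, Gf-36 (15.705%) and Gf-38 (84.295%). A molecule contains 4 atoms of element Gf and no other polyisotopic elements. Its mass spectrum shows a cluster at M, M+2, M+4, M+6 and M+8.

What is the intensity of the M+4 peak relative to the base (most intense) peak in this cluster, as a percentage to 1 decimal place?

(0.15705 + 0.84295)^4 gives M 0.0006, M+2 0.0131, M+4 0.1052, M+6 0.3763, M+8 0.5049; the largest is M+8.
P(M+8) = C(4,4) × 0.15705^0 × 0.84295^4 = 1 × 1.0000 × 0.5049022 = 0.504902 (base)
P(M+4) = C(4,2) × 0.15705^2 × 0.84295^2 = 6 × 0.0246647 × 0.7105647 = 0.105155
Relative intensity = 0.105155 / 0.504902 × 100 = 20.8

20.8%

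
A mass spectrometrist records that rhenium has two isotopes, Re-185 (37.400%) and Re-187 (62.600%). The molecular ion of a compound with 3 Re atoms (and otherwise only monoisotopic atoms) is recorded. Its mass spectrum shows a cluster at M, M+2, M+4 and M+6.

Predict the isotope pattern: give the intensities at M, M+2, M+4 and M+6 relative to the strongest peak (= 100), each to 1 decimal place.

11.9 : 59.7 : 100.0 : 55.8

Expanding (0.37400 + 0.62600)^3:
P(M) = 0.37400^3 = 0.052314
P(M+2) = 3 × 0.37400^2 × 0.62600^1 = 0.262687
P(M+4) = 3 × 0.37400^1 × 0.62600^2 = 0.439685
P(M+6) = 0.62600^3 = 0.245314
The M+4 peak is largest (0.439685); scaling to 100 gives 11.9 : 59.7 : 100.0 : 55.8.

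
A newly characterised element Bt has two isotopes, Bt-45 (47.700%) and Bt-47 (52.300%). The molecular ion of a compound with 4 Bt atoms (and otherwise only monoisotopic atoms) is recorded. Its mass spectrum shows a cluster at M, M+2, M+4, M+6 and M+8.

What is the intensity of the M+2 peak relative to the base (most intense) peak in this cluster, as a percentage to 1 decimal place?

60.8%

Binomial terms of (0.47700 + 0.52300)^4: M 0.0518, M+2 0.2270, M+4 0.3734, M+6 0.2730, M+8 0.0748 → M+4 is the base peak.
P(M+4) = C(4,2) × 0.47700^2 × 0.52300^2 = 6 × 0.227529 × 0.273529 = 0.373415 (base)
P(M+2) = C(4,1) × 0.47700^3 × 0.52300^1 = 4 × 0.10853133 × 0.5230 = 0.227048
Relative intensity = 0.227048 / 0.373415 × 100 = 60.8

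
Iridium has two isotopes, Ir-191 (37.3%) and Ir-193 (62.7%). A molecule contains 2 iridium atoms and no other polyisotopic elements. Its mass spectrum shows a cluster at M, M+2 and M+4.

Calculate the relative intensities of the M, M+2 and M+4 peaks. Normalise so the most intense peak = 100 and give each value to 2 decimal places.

29.74 : 100.00 : 84.05

Each Ir atom is independently Ir-191 (p = 0.373) or Ir-193 (q = 0.627); the cluster is the binomial expansion (p + q)^2.
P(M) = 0.373^2 = 0.139129
P(M+2) = 2 × 0.373^1 × 0.627^1 = 0.467742
P(M+4) = 0.627^2 = 0.393129
The M+2 peak is largest (0.467742); scaling to 100 gives 29.74 : 100.00 : 84.05.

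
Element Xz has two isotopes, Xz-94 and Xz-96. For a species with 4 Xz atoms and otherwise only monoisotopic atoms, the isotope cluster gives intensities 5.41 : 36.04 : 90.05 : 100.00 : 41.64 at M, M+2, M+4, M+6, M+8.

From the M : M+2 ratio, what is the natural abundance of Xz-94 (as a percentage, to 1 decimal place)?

37.5%

If p is the fraction of Xz that is Xz-94, then I(M+2)/I(M) = [C(4,1)·p^3·(1−p)] / p^4 = 4·(1−p)/p = 36.04/5.41 = 6.6617
(1−p)/p = 6.6617/4 = 1.6654  ⇒  p = 1/(1 + 1.6654) = 0.3752
Xz-94: 37.5%, Xz-96: 62.5%.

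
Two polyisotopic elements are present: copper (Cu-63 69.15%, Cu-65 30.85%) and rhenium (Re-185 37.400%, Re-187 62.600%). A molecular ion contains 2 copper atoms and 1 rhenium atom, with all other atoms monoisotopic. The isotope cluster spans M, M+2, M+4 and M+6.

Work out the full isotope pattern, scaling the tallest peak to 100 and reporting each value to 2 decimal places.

Copper pattern (n=2): 0.47817225 : 0.4266555 : 0.09517225
Rhenium pattern (n=1): 0.3740 : 0.6260
Convolve the two distributions (both contribute in 2-u steps):
  M: 0.47817225×0.3740 = 0.178836
  M+2: 0.47817225×0.6260 + 0.4266555×0.3740 = 0.458905
  M+4: 0.4266555×0.6260 + 0.09517225×0.3740 = 0.302681
  M+6: 0.09517225×0.6260 = 0.059578
Scale to base peak (0.458905) = 100: 38.97 : 100.00 : 65.96 : 12.98

38.97 : 100.00 : 65.96 : 12.98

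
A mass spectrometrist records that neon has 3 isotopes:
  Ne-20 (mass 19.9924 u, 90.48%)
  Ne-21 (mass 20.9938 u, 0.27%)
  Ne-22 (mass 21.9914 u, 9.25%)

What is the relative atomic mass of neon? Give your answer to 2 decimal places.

Average mass = Σ (abundance × isotope mass) = 0.9048 × 19.9924 + 0.0027 × 20.9938 + 0.0925 × 21.9914
= 18.08912 + 0.05668 + 2.03420 = 20.18000 u

20.18 u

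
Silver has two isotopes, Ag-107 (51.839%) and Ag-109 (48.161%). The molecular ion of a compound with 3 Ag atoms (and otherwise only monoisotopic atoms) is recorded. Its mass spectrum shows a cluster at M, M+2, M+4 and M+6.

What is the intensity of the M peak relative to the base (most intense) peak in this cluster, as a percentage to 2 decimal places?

Term probabilities: M 0.1393, M+2 0.3883, M+4 0.3607, M+6 0.1117. Base peak = M+2.
P(M+2) = C(3,1) × 0.51839^2 × 0.48161^1 = 3 × 0.26872819 × 0.48161 = 0.388267 (base)
P(M) = C(3,0) × 0.51839^3 × 0.48161^0 = 1 × 0.13930601 × 1.0000 = 0.139306
Relative intensity = 0.139306 / 0.388267 × 100 = 35.88

35.88%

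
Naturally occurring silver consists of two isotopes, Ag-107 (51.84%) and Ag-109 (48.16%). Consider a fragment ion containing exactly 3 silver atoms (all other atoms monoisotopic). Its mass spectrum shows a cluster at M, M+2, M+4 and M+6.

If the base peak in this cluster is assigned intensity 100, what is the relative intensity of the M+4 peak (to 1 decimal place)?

(0.5184 + 0.4816)^3 gives M 0.1393, M+2 0.3883, M+4 0.3607, M+6 0.1117; the largest is M+2.
P(M+2) = C(3,1) × 0.5184^2 × 0.4816^1 = 3 × 0.26873856 × 0.4816 = 0.388273 (base)
P(M+4) = C(3,2) × 0.5184^1 × 0.4816^2 = 3 × 0.5184 × 0.23193856 = 0.360711
Relative intensity = 0.360711 / 0.388273 × 100 = 92.9

92.9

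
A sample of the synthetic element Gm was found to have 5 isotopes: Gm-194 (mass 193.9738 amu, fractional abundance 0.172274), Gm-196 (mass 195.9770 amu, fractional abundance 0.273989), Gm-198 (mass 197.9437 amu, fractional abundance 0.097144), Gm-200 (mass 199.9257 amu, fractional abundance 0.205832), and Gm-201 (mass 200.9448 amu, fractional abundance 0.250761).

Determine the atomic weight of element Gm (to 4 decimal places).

Weight each isotope mass by its fractional abundance: 0.172274 × 193.9738 + 0.273989 × 195.9770 + 0.097144 × 197.9437 + 0.205832 × 199.9257 + 0.250761 × 200.9448
= 33.41664 + 53.69554 + 19.22904 + 41.15111 + 50.38912 = 197.88145 amu

197.8815 amu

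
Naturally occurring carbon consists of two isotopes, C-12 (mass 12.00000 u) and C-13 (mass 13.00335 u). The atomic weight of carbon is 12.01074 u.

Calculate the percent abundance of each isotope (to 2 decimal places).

Let x be the fractional abundance of C-12; then C-13 has abundance 1 − x.
12.00000·x + 13.00335·(1 − x) = 12.01074
(12.00000 − 13.00335)·x = 12.01074 − 13.00335
x = -0.99261 / -1.00335 = 0.98930 → 98.93% C-12, 1.07% C-13.

C-12: 98.93%, C-13: 1.07%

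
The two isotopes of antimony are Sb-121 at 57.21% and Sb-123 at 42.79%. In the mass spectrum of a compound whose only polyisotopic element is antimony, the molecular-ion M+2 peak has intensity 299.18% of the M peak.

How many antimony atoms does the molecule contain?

With n Sb atoms, P(M+2)/P(M) = C(n,1)·p^(n−1)q / p^n = n·q/p = n · 0.4279/0.5721.
n = 2.9918 × 0.5721/0.4279 = 4.00 ≈ 4

4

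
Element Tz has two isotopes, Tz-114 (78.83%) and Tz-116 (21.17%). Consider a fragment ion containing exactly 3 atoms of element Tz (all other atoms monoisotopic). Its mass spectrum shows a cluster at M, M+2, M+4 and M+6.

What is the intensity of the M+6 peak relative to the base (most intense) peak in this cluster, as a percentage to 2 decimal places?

1.94%

(0.7883 + 0.2117)^3 gives M 0.4899, M+2 0.3947, M+4 0.1060, M+6 0.0095; the largest is M.
P(M) = C(3,0) × 0.7883^3 × 0.2117^0 = 1 × 0.48986293 × 1.0000 = 0.489863 (base)
P(M+6) = C(3,3) × 0.7883^0 × 0.2117^3 = 1 × 1.0000 × 0.00948774 = 0.009488
Relative intensity = 0.009488 / 0.489863 × 100 = 1.94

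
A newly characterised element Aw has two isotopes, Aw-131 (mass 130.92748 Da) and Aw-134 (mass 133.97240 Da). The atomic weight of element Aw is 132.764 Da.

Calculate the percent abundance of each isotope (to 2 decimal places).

With x = fraction of Aw-131 (so Aw-134 is 1 − x):
130.92748·x + 133.97240·(1 − x) = 132.764
(130.92748 − 133.97240)·x = 132.764 − 133.97240
x = -1.20840 / -3.04492 = 0.39686 → 39.69% Aw-131, 60.31% Aw-134.

Aw-131: 39.69%, Aw-134: 60.31%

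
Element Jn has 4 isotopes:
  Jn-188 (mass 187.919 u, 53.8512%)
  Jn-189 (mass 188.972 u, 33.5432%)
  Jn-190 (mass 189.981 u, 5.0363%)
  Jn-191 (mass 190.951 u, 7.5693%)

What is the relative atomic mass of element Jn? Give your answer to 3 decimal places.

188.606 u

Ar = Σ fᵢ·mᵢ = 0.538512 × 187.919 + 0.335432 × 188.972 + 0.050363 × 189.981 + 0.075693 × 190.951
= 101.1966 + 63.3873 + 9.5680 + 14.4537 = 188.6056 u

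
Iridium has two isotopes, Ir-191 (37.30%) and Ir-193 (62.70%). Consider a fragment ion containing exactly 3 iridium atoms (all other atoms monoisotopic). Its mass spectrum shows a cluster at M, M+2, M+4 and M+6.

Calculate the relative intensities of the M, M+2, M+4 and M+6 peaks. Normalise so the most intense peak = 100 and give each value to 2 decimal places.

11.80 : 59.49 : 100.00 : 56.03

Expanding (0.3730 + 0.6270)^3:
P(M) = 0.3730^3 = 0.051895
P(M+2) = 3 × 0.3730^2 × 0.6270^1 = 0.261702
P(M+4) = 3 × 0.3730^1 × 0.6270^2 = 0.439911
P(M+6) = 0.6270^3 = 0.246492
The M+4 peak is largest (0.439911); scaling to 100 gives 11.80 : 59.49 : 100.00 : 56.03.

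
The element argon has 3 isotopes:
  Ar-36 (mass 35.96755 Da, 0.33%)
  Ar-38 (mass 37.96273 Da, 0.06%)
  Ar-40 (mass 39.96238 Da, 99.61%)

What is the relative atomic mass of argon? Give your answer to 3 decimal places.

39.948 Da

Weight each isotope mass by its fractional abundance: 0.0033 × 35.96755 + 0.0006 × 37.96273 + 0.9961 × 39.96238
= 0.118693 + 0.022778 + 39.806527 = 39.947998 Da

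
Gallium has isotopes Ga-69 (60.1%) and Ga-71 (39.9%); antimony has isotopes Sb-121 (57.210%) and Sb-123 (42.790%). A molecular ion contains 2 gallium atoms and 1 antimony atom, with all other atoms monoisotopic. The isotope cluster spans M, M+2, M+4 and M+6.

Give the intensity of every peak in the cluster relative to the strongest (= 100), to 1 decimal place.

48.2 : 100.0 : 69.1 : 15.9

Gallium pattern (n=2): 0.361201 : 0.479598 : 0.159201
Antimony pattern (n=1): 0.5721 : 0.4279
Convolve the two distributions (both contribute in 2-u steps):
  M: 0.361201×0.5721 = 0.206643
  M+2: 0.361201×0.4279 + 0.479598×0.5721 = 0.428936
  M+4: 0.479598×0.4279 + 0.159201×0.5721 = 0.296299
  M+6: 0.159201×0.4279 = 0.068122
Scale to base peak (0.428936) = 100: 48.2 : 100.0 : 69.1 : 15.9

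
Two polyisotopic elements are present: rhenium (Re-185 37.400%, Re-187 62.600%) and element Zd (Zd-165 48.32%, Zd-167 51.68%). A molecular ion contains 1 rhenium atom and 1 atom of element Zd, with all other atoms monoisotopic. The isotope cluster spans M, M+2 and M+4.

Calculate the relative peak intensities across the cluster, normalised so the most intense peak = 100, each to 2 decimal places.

36.45 : 100.00 : 65.26

Rhenium pattern (n=1): 0.3740 : 0.6260
Element Zd pattern (n=1): 0.4832 : 0.5168
Convolve the two distributions (both contribute in 2-u steps):
  M: 0.3740×0.4832 = 0.180717
  M+2: 0.3740×0.5168 + 0.6260×0.4832 = 0.495766
  M+4: 0.6260×0.5168 = 0.323517
Scale to base peak (0.495766) = 100: 36.45 : 100.00 : 65.26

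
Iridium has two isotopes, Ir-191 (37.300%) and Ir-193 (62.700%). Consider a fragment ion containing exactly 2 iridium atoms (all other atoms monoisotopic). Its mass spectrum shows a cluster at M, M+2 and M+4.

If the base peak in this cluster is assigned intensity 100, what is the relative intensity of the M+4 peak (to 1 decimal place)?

84.0

Term probabilities: M 0.1391, M+2 0.4677, M+4 0.3931. Base peak = M+2.
P(M+2) = C(2,1) × 0.37300^1 × 0.62700^1 = 2 × 0.3730 × 0.6270 = 0.467742 (base)
P(M+4) = C(2,2) × 0.37300^0 × 0.62700^2 = 1 × 1.0000 × 0.393129 = 0.393129
Relative intensity = 0.393129 / 0.467742 × 100 = 84.0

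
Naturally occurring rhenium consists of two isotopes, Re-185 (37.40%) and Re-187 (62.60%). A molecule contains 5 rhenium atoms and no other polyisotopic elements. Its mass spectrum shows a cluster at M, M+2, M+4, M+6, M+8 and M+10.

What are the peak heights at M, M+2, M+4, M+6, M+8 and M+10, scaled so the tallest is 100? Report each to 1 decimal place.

2.1 : 17.8 : 59.7 : 100.0 : 83.7 : 28.0

The 5 Re atoms are independent, so intensities follow the terms of (0.3740 + 0.6260)^5.
P(M) = 0.3740^5 = 0.007317
P(M+2) = 5 × 0.3740^4 × 0.6260^1 = 0.061239
P(M+4) = 10 × 0.3740^3 × 0.6260^2 = 0.205005
P(M+6) = 10 × 0.3740^2 × 0.6260^3 = 0.343136
P(M+8) = 5 × 0.3740^1 × 0.6260^4 = 0.287170
P(M+10) = 0.6260^5 = 0.096133
The M+6 peak is largest (0.343136); scaling to 100 gives 2.1 : 17.8 : 59.7 : 100.0 : 83.7 : 28.0.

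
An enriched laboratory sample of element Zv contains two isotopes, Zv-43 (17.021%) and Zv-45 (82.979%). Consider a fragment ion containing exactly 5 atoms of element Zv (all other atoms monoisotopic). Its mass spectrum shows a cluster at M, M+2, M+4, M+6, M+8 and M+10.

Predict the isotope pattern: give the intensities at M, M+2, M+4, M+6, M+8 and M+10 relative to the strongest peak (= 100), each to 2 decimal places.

Each Zv atom is independently Zv-43 (p = 0.17021) or Zv-45 (q = 0.82979); the cluster is the binomial expansion (p + q)^5.
P(M) = 0.17021^5 = 0.000143
P(M+2) = 5 × 0.17021^4 × 0.82979^1 = 0.003482
P(M+4) = 10 × 0.17021^3 × 0.82979^2 = 0.033954
P(M+6) = 10 × 0.17021^2 × 0.82979^3 = 0.165529
P(M+8) = 5 × 0.17021^1 × 0.82979^4 = 0.403485
P(M+10) = 0.82979^5 = 0.393406
The M+8 peak is largest (0.403485); scaling to 100 gives 0.04 : 0.86 : 8.42 : 41.02 : 100.00 : 97.50.

0.04 : 0.86 : 8.42 : 41.02 : 100.00 : 97.50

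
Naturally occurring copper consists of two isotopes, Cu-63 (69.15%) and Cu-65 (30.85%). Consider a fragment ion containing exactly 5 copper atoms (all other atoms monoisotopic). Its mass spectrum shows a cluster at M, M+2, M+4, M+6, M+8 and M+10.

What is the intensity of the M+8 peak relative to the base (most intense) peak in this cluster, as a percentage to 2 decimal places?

8.88%

(0.6915 + 0.3085)^5 gives M 0.1581, M+2 0.3527, M+4 0.3147, M+6 0.1404, M+8 0.0313, M+10 0.0028; the largest is M+2.
P(M+2) = C(5,1) × 0.6915^4 × 0.3085^1 = 5 × 0.2286487 × 0.3085 = 0.352691 (base)
P(M+8) = C(5,4) × 0.6915^1 × 0.3085^4 = 5 × 0.6915 × 0.00905776 = 0.031317
Relative intensity = 0.031317 / 0.352691 × 100 = 8.88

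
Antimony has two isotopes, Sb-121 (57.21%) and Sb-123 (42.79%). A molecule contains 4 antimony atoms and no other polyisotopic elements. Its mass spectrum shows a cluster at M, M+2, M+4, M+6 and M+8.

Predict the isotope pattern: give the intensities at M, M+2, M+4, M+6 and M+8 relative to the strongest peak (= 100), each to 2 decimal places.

Each Sb atom is independently Sb-121 (p = 0.5721) or Sb-123 (q = 0.4279); the cluster is the binomial expansion (p + q)^4.
P(M) = 0.5721^4 = 0.107124
P(M+2) = 4 × 0.5721^3 × 0.4279^1 = 0.320493
P(M+4) = 6 × 0.5721^2 × 0.4279^2 = 0.359567
P(M+6) = 4 × 0.5721^1 × 0.4279^3 = 0.179291
P(M+8) = 0.4279^4 = 0.033525
The M+4 peak is largest (0.359567); scaling to 100 gives 29.79 : 89.13 : 100.00 : 49.86 : 9.32.

29.79 : 89.13 : 100.00 : 49.86 : 9.32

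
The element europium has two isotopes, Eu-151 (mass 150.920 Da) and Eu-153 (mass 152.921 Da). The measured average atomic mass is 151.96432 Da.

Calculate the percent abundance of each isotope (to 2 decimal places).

Eu-151: 47.81%, Eu-153: 52.19%

Writing the weighted mean with unknown fraction x of Eu-151:
150.920·x + 152.921·(1 − x) = 151.96432
(150.920 − 152.921)·x = 151.96432 − 152.921
x = -0.95668 / -2.001 = 0.47810 → 47.81% Eu-151, 52.19% Eu-153.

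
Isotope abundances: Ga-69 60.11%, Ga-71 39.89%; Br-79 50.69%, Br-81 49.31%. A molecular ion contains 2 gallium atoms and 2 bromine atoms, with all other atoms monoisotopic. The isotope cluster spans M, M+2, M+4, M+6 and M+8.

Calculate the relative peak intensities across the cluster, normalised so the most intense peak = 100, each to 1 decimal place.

25.2 : 82.5 : 100.0 : 53.2 : 10.5

Gallium pattern (n=2): 0.36132121 : 0.47955758 : 0.15912121
Bromine pattern (n=2): 0.25694761 : 0.49990478 : 0.24314761
Convolve the two distributions (both contribute in 2-u steps):
  M: 0.36132121×0.25694761 = 0.092841
  M+2: 0.36132121×0.49990478 + 0.47955758×0.25694761 = 0.303847
  M+4: 0.36132121×0.24314761 + 0.47955758×0.49990478 + 0.15912121×0.25694761 = 0.368473
  M+6: 0.47955758×0.24314761 + 0.15912121×0.49990478 = 0.196149
  M+8: 0.15912121×0.24314761 = 0.038690
Scale to base peak (0.368473) = 100: 25.2 : 82.5 : 100.0 : 53.2 : 10.5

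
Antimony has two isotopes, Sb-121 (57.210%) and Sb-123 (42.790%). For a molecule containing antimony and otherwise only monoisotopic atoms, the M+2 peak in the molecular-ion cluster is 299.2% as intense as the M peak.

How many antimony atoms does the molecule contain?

With n Sb atoms, P(M+2)/P(M) = C(n,1)·p^(n−1)q / p^n = n·q/p = n · 0.42790/0.57210.
n = 2.992 × 0.57210/0.42790 = 4.00 ≈ 4

4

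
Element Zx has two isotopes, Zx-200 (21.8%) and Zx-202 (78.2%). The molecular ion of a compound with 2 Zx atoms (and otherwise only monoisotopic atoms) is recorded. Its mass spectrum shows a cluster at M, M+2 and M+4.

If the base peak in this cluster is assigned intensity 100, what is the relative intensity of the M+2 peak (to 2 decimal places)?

Term probabilities: M 0.0475, M+2 0.3410, M+4 0.6115. Base peak = M+4.
P(M+4) = C(2,2) × 0.218^0 × 0.782^2 = 1 × 1.0000 × 0.611524 = 0.611524 (base)
P(M+2) = C(2,1) × 0.218^1 × 0.782^1 = 2 × 0.2180 × 0.7820 = 0.340952
Relative intensity = 0.340952 / 0.611524 × 100 = 55.75

55.75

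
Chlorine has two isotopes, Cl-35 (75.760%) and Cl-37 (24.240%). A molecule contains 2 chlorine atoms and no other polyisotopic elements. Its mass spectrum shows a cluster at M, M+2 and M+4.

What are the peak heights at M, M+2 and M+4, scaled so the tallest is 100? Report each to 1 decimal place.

100.0 : 64.0 : 10.2

Expanding (0.75760 + 0.24240)^2:
P(M) = 0.75760^2 = 0.573958
P(M+2) = 2 × 0.75760^1 × 0.24240^1 = 0.367284
P(M+4) = 0.24240^2 = 0.058758
The M peak is largest (0.573958); scaling to 100 gives 100.0 : 64.0 : 10.2.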